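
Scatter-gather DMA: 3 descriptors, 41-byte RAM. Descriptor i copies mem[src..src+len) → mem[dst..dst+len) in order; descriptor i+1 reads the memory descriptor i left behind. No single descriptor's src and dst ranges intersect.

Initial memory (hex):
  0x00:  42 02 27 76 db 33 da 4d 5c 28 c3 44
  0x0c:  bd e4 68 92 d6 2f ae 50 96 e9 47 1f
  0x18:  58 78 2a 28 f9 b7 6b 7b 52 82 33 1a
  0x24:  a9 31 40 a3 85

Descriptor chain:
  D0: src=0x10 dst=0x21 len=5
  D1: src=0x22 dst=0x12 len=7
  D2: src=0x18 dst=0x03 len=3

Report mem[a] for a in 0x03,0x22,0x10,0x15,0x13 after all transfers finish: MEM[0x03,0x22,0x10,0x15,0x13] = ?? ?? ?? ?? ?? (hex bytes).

MEM[0x03,0x22,0x10,0x15,0x13] = 85 2f d6 96 ae

D0: mem[0x21..0x25] <- [d6 2f ae 50 96]
D1: mem[0x12..0x18] <- [2f ae 50 96 40 a3 85]
D2: mem[0x03..0x05] <- [85 78 2a]
query mem[0x03]=0x85, mem[0x22]=0x2f, mem[0x10]=0xd6, mem[0x15]=0x96, mem[0x13]=0xae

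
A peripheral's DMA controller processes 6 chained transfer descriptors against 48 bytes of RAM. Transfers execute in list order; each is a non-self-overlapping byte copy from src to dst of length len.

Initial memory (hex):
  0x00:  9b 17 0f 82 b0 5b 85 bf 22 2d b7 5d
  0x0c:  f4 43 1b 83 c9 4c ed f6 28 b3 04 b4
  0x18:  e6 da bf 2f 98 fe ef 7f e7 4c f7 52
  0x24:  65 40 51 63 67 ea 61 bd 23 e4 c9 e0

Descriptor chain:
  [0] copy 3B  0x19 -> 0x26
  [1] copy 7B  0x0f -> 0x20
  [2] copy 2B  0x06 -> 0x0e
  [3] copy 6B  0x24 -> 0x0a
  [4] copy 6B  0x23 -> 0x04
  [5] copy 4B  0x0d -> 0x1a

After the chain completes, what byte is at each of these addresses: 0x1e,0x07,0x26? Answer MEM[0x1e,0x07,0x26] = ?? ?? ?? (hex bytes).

D0: mem[0x26..0x28] <- [da bf 2f]
D1: mem[0x20..0x26] <- [83 c9 4c ed f6 28 b3]
D2: mem[0x0e..0x0f] <- [85 bf]
D3: mem[0x0a..0x0f] <- [f6 28 b3 bf 2f ea]
D4: mem[0x04..0x09] <- [ed f6 28 b3 bf 2f]
D5: mem[0x1a..0x1d] <- [bf 2f ea c9]
query mem[0x1e]=0xef, mem[0x07]=0xb3, mem[0x26]=0xb3

MEM[0x1e,0x07,0x26] = ef b3 b3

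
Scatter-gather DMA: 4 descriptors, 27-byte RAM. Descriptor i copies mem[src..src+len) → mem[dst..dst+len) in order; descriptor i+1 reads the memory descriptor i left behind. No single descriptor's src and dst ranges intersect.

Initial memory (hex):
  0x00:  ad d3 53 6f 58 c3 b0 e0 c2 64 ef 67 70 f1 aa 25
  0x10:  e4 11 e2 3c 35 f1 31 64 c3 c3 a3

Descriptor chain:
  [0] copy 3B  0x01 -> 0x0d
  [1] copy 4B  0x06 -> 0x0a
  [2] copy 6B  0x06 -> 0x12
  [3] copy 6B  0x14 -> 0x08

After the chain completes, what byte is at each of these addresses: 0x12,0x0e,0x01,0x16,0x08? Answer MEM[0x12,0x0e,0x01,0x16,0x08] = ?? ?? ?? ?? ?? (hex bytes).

D0: mem[0x0d..0x0f] <- [d3 53 6f]
D1: mem[0x0a..0x0d] <- [b0 e0 c2 64]
D2: mem[0x12..0x17] <- [b0 e0 c2 64 b0 e0]
D3: mem[0x08..0x0d] <- [c2 64 b0 e0 c3 c3]
query mem[0x12]=0xb0, mem[0x0e]=0x53, mem[0x01]=0xd3, mem[0x16]=0xb0, mem[0x08]=0xc2

MEM[0x12,0x0e,0x01,0x16,0x08] = b0 53 d3 b0 c2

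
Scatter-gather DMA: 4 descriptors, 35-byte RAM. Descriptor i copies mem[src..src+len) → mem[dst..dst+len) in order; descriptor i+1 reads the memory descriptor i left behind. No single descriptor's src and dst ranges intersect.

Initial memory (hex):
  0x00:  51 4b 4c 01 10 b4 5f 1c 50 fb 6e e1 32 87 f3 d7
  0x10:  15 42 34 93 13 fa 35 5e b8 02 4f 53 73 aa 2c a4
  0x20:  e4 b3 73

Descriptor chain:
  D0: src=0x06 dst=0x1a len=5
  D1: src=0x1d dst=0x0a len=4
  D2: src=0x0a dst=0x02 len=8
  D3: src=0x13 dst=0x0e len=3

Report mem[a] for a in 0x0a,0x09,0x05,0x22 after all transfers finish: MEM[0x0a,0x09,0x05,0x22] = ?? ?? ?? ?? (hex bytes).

D0: mem[0x1a..0x1e] <- [5f 1c 50 fb 6e]
D1: mem[0x0a..0x0d] <- [fb 6e a4 e4]
D2: mem[0x02..0x09] <- [fb 6e a4 e4 f3 d7 15 42]
D3: mem[0x0e..0x10] <- [93 13 fa]
query mem[0x0a]=0xfb, mem[0x09]=0x42, mem[0x05]=0xe4, mem[0x22]=0x73

MEM[0x0a,0x09,0x05,0x22] = fb 42 e4 73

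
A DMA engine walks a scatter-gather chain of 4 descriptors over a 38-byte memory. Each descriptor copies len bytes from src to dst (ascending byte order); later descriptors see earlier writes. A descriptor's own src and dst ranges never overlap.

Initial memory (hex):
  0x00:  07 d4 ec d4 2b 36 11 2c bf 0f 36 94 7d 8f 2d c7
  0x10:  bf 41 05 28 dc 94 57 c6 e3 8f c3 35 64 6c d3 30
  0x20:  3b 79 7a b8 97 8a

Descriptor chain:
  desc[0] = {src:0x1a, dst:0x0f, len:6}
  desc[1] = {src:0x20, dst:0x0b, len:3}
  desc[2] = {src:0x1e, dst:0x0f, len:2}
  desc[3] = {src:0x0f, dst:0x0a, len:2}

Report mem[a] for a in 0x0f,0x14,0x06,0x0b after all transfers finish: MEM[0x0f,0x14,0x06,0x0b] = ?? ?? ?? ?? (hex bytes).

MEM[0x0f,0x14,0x06,0x0b] = d3 30 11 30

D0: mem[0x0f..0x14] <- [c3 35 64 6c d3 30]
D1: mem[0x0b..0x0d] <- [3b 79 7a]
D2: mem[0x0f..0x10] <- [d3 30]
D3: mem[0x0a..0x0b] <- [d3 30]
query mem[0x0f]=0xd3, mem[0x14]=0x30, mem[0x06]=0x11, mem[0x0b]=0x30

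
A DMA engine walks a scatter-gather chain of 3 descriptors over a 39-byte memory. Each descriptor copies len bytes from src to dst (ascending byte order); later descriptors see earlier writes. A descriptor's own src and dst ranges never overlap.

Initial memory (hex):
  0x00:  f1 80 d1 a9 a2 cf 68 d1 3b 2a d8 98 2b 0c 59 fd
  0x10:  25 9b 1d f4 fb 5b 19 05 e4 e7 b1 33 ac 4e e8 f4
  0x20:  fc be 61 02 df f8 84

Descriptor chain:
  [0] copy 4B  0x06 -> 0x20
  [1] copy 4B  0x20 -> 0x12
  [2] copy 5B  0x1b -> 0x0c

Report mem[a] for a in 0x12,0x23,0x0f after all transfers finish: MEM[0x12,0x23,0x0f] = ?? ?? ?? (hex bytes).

MEM[0x12,0x23,0x0f] = 68 2a e8

D0: mem[0x20..0x23] <- [68 d1 3b 2a]
D1: mem[0x12..0x15] <- [68 d1 3b 2a]
D2: mem[0x0c..0x10] <- [33 ac 4e e8 f4]
query mem[0x12]=0x68, mem[0x23]=0x2a, mem[0x0f]=0xe8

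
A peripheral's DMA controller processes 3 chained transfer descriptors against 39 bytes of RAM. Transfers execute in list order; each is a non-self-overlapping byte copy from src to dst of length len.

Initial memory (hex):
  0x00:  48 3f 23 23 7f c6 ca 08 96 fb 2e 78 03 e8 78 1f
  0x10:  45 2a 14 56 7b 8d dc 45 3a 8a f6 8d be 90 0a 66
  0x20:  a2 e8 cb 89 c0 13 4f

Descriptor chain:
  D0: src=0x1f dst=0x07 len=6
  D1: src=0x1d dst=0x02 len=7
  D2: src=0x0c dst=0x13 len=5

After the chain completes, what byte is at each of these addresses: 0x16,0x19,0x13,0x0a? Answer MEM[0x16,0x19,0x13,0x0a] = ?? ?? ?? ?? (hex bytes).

D0: mem[0x07..0x0c] <- [66 a2 e8 cb 89 c0]
D1: mem[0x02..0x08] <- [90 0a 66 a2 e8 cb 89]
D2: mem[0x13..0x17] <- [c0 e8 78 1f 45]
query mem[0x16]=0x1f, mem[0x19]=0x8a, mem[0x13]=0xc0, mem[0x0a]=0xcb

MEM[0x16,0x19,0x13,0x0a] = 1f 8a c0 cb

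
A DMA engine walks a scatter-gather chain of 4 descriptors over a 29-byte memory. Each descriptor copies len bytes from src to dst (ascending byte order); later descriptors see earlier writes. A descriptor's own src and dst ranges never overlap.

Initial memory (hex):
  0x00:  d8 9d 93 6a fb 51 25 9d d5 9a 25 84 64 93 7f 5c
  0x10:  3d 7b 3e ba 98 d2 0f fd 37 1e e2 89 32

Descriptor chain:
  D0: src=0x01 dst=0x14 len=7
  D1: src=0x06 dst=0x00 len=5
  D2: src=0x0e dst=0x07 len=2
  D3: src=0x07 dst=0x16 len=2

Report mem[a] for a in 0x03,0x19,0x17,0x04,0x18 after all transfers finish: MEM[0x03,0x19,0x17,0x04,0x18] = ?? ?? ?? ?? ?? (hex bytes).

D0: mem[0x14..0x1a] <- [9d 93 6a fb 51 25 9d]
D1: mem[0x00..0x04] <- [25 9d d5 9a 25]
D2: mem[0x07..0x08] <- [7f 5c]
D3: mem[0x16..0x17] <- [7f 5c]
query mem[0x03]=0x9a, mem[0x19]=0x25, mem[0x17]=0x5c, mem[0x04]=0x25, mem[0x18]=0x51

MEM[0x03,0x19,0x17,0x04,0x18] = 9a 25 5c 25 51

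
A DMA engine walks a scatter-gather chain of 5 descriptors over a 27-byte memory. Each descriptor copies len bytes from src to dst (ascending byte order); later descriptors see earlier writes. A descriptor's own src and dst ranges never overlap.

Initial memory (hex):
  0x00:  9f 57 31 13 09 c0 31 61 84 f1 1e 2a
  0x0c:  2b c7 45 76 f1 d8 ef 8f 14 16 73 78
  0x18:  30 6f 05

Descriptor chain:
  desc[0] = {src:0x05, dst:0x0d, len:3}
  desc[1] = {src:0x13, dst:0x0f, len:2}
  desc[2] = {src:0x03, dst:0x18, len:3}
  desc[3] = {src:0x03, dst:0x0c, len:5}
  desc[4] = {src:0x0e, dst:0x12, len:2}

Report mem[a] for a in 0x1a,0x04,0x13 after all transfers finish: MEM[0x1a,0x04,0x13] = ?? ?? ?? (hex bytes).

[0] 0x05->0x0d len=3 : c0 31 61
[1] 0x13->0x0f len=2 : 8f 14
[2] 0x03->0x18 len=3 : 13 09 c0
[3] 0x03->0x0c len=5 : 13 09 c0 31 61
[4] 0x0e->0x12 len=2 : c0 31
query mem[0x1a]=0xc0, mem[0x04]=0x09, mem[0x13]=0x31

MEM[0x1a,0x04,0x13] = c0 09 31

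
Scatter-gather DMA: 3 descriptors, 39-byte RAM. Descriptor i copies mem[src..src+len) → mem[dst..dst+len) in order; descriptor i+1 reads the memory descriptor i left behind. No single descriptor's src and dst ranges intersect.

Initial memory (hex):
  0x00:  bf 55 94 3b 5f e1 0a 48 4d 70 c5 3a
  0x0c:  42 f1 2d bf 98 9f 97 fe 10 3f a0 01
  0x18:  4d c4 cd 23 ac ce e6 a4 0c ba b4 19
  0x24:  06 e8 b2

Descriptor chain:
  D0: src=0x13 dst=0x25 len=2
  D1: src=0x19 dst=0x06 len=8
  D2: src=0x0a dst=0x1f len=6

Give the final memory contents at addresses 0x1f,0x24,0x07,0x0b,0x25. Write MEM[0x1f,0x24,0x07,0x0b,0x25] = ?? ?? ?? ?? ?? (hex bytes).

MEM[0x1f,0x24,0x07,0x0b,0x25] = ce bf cd e6 fe

  after D0: wrote 2B at 0x25 = fe10
  after D1: wrote 8B at 0x06 = c4cd23accee6a40c
  after D2: wrote 6B at 0x1f = cee6a40c2dbf
query mem[0x1f]=0xce, mem[0x24]=0xbf, mem[0x07]=0xcd, mem[0x0b]=0xe6, mem[0x25]=0xfe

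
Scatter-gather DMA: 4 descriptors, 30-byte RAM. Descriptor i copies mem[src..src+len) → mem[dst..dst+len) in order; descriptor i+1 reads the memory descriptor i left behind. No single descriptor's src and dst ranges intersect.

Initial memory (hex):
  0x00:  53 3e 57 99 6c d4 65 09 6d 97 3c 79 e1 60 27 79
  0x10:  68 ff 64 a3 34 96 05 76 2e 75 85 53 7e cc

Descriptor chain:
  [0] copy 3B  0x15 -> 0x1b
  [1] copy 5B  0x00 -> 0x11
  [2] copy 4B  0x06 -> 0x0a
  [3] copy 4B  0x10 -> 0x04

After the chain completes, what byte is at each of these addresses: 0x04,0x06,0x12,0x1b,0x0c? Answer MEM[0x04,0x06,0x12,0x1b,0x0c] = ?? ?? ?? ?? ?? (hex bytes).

MEM[0x04,0x06,0x12,0x1b,0x0c] = 68 3e 3e 96 6d

  after D0: wrote 3B at 0x1b = 960576
  after D1: wrote 5B at 0x11 = 533e57996c
  after D2: wrote 4B at 0x0a = 65096d97
  after D3: wrote 4B at 0x04 = 68533e57
query mem[0x04]=0x68, mem[0x06]=0x3e, mem[0x12]=0x3e, mem[0x1b]=0x96, mem[0x0c]=0x6d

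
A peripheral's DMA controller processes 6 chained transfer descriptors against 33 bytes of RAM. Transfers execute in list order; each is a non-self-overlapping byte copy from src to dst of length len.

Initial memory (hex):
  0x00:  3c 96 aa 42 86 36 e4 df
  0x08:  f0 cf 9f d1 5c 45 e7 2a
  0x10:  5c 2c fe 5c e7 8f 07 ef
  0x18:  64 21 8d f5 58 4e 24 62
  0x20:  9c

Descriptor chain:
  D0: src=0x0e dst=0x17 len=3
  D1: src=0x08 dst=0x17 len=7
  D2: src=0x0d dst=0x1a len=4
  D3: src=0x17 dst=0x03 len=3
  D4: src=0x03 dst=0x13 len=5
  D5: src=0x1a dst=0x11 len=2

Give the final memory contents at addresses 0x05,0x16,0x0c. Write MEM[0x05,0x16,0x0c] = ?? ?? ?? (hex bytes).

D0: mem[0x17..0x19] <- [e7 2a 5c]
D1: mem[0x17..0x1d] <- [f0 cf 9f d1 5c 45 e7]
D2: mem[0x1a..0x1d] <- [45 e7 2a 5c]
D3: mem[0x03..0x05] <- [f0 cf 9f]
D4: mem[0x13..0x17] <- [f0 cf 9f e4 df]
D5: mem[0x11..0x12] <- [45 e7]
query mem[0x05]=0x9f, mem[0x16]=0xe4, mem[0x0c]=0x5c

MEM[0x05,0x16,0x0c] = 9f e4 5c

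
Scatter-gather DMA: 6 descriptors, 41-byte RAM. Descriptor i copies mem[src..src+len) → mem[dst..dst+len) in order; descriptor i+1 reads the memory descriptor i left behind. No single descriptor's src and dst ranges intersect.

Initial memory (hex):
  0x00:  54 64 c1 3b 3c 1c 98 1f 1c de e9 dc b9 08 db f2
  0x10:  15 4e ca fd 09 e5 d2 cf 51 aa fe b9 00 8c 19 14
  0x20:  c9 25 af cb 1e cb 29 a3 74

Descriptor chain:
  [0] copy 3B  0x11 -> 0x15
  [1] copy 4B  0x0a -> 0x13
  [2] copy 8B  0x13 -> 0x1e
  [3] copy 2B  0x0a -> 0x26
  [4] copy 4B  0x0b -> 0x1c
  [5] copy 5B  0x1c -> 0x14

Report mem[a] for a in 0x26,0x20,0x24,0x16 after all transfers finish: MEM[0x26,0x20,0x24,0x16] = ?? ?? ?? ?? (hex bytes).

#0 dst[0x15+3] := {0x4e,0xca,0xfd}
#1 dst[0x13+4] := {0xe9,0xdc,0xb9,0x08}
#2 dst[0x1e+8] := {0xe9,0xdc,0xb9,0x08,0xfd,0x51,0xaa,0xfe}
#3 dst[0x26+2] := {0xe9,0xdc}
#4 dst[0x1c+4] := {0xdc,0xb9,0x08,0xdb}
#5 dst[0x14+5] := {0xdc,0xb9,0x08,0xdb,0xb9}
query mem[0x26]=0xe9, mem[0x20]=0xb9, mem[0x24]=0xaa, mem[0x16]=0x08

MEM[0x26,0x20,0x24,0x16] = e9 b9 aa 08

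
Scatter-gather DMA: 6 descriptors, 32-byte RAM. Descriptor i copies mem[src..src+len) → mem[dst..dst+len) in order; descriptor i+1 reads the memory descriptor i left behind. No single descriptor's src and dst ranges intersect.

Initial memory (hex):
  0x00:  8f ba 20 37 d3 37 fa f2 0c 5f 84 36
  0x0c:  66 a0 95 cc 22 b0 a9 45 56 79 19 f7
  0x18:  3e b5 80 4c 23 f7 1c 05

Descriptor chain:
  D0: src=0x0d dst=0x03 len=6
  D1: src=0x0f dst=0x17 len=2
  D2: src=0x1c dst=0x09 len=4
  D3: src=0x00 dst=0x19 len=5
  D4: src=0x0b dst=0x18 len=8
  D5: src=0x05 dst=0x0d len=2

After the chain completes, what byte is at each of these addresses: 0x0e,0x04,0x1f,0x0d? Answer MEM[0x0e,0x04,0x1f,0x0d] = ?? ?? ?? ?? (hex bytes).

[0] 0x0d->0x03 len=6 : a0 95 cc 22 b0 a9
[1] 0x0f->0x17 len=2 : cc 22
[2] 0x1c->0x09 len=4 : 23 f7 1c 05
[3] 0x00->0x19 len=5 : 8f ba 20 a0 95
[4] 0x0b->0x18 len=8 : 1c 05 a0 95 cc 22 b0 a9
[5] 0x05->0x0d len=2 : cc 22
query mem[0x0e]=0x22, mem[0x04]=0x95, mem[0x1f]=0xa9, mem[0x0d]=0xcc

MEM[0x0e,0x04,0x1f,0x0d] = 22 95 a9 cc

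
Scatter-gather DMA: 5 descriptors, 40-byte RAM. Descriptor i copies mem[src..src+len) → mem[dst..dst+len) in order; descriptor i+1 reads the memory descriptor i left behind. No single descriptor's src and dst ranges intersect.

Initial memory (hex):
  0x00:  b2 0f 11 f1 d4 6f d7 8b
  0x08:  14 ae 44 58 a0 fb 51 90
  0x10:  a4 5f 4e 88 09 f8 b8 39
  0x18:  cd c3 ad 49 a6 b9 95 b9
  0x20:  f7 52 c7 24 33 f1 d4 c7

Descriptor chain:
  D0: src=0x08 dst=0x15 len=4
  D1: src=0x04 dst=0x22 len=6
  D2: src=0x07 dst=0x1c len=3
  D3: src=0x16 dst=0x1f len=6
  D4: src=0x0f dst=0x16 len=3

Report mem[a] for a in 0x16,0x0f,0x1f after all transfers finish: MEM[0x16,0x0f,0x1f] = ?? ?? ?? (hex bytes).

MEM[0x16,0x0f,0x1f] = 90 90 ae

  after D0: wrote 4B at 0x15 = 14ae4458
  after D1: wrote 6B at 0x22 = d46fd78b14ae
  after D2: wrote 3B at 0x1c = 8b14ae
  after D3: wrote 6B at 0x1f = ae4458c3ad49
  after D4: wrote 3B at 0x16 = 90a45f
query mem[0x16]=0x90, mem[0x0f]=0x90, mem[0x1f]=0xae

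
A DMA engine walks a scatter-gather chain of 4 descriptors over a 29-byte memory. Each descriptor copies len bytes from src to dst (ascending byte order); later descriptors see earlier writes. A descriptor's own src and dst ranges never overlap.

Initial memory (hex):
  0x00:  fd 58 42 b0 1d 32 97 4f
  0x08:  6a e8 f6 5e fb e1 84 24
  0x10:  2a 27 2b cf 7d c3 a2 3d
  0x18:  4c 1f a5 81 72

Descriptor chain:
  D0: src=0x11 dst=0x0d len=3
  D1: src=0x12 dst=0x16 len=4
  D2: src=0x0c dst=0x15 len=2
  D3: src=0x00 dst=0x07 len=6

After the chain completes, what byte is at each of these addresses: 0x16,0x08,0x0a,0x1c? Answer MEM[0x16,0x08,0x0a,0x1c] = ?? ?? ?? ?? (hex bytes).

#0 dst[0x0d+3] := {0x27,0x2b,0xcf}
#1 dst[0x16+4] := {0x2b,0xcf,0x7d,0xc3}
#2 dst[0x15+2] := {0xfb,0x27}
#3 dst[0x07+6] := {0xfd,0x58,0x42,0xb0,0x1d,0x32}
query mem[0x16]=0x27, mem[0x08]=0x58, mem[0x0a]=0xb0, mem[0x1c]=0x72

MEM[0x16,0x08,0x0a,0x1c] = 27 58 b0 72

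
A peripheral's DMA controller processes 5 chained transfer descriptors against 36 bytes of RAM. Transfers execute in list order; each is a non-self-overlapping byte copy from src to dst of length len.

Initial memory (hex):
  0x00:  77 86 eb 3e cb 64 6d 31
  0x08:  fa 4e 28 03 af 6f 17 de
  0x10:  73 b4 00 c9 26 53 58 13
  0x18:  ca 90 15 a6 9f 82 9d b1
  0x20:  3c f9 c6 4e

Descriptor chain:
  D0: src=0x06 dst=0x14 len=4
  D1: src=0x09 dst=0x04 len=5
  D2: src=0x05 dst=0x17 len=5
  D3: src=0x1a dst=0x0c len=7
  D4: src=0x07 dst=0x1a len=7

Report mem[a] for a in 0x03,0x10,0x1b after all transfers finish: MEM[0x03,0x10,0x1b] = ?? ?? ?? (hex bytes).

  after D0: wrote 4B at 0x14 = 6d31fa4e
  after D1: wrote 5B at 0x04 = 4e2803af6f
  after D2: wrote 5B at 0x17 = 2803af6f4e
  after D3: wrote 7B at 0x0c = 6f4e9f829db13c
  after D4: wrote 7B at 0x1a = af6f4e28036f4e
query mem[0x03]=0x3e, mem[0x10]=0x9d, mem[0x1b]=0x6f

MEM[0x03,0x10,0x1b] = 3e 9d 6f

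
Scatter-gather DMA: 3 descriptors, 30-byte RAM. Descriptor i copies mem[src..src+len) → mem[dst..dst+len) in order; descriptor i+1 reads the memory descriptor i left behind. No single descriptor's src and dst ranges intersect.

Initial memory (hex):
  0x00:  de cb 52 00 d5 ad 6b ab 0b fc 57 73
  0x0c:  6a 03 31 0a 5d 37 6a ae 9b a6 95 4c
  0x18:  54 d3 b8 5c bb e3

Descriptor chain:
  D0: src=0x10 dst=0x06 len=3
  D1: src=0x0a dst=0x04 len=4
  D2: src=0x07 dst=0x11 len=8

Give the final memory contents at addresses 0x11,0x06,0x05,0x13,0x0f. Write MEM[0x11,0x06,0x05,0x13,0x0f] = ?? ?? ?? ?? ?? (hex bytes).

MEM[0x11,0x06,0x05,0x13,0x0f] = 03 6a 73 fc 0a

#0 dst[0x06+3] := {0x5d,0x37,0x6a}
#1 dst[0x04+4] := {0x57,0x73,0x6a,0x03}
#2 dst[0x11+8] := {0x03,0x6a,0xfc,0x57,0x73,0x6a,0x03,0x31}
query mem[0x11]=0x03, mem[0x06]=0x6a, mem[0x05]=0x73, mem[0x13]=0xfc, mem[0x0f]=0x0a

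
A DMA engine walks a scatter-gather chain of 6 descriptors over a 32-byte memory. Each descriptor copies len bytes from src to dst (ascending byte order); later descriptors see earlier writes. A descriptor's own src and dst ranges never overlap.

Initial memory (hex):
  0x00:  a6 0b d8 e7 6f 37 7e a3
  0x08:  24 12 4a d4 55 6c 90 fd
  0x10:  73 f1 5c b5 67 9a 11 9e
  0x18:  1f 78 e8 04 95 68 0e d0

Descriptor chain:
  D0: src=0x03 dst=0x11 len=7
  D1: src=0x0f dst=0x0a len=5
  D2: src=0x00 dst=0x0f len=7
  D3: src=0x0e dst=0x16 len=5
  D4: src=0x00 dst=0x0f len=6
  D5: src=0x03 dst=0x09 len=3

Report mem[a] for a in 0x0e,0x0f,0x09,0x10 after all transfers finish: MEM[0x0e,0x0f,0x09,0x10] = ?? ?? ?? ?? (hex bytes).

MEM[0x0e,0x0f,0x09,0x10] = 37 a6 e7 0b

  after D0: wrote 7B at 0x11 = e76f377ea32412
  after D1: wrote 5B at 0x0a = fd73e76f37
  after D2: wrote 7B at 0x0f = a60bd8e76f377e
  after D3: wrote 5B at 0x16 = 37a60bd8e7
  after D4: wrote 6B at 0x0f = a60bd8e76f37
  after D5: wrote 3B at 0x09 = e76f37
query mem[0x0e]=0x37, mem[0x0f]=0xa6, mem[0x09]=0xe7, mem[0x10]=0x0b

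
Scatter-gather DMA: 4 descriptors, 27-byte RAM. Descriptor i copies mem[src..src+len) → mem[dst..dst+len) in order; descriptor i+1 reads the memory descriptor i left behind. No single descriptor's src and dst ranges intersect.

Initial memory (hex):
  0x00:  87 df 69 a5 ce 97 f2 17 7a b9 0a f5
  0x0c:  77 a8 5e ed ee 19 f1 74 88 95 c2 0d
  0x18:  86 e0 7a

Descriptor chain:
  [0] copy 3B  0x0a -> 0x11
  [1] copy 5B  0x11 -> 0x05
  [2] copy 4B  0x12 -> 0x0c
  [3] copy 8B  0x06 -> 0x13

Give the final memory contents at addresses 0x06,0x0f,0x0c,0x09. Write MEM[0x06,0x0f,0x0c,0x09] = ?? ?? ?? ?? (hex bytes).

MEM[0x06,0x0f,0x0c,0x09] = f5 95 f5 95

#0 dst[0x11+3] := {0x0a,0xf5,0x77}
#1 dst[0x05+5] := {0x0a,0xf5,0x77,0x88,0x95}
#2 dst[0x0c+4] := {0xf5,0x77,0x88,0x95}
#3 dst[0x13+8] := {0xf5,0x77,0x88,0x95,0x0a,0xf5,0xf5,0x77}
query mem[0x06]=0xf5, mem[0x0f]=0x95, mem[0x0c]=0xf5, mem[0x09]=0x95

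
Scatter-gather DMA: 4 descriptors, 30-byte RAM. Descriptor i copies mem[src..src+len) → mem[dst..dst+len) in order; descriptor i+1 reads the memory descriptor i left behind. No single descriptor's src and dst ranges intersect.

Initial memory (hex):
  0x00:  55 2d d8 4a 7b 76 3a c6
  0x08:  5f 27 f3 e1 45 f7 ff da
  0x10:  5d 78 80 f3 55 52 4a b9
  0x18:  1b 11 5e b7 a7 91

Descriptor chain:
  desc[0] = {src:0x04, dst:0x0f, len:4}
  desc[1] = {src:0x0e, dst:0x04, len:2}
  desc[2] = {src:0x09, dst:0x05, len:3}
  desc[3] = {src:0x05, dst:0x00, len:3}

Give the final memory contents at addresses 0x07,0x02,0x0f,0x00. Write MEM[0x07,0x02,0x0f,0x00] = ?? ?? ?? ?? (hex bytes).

MEM[0x07,0x02,0x0f,0x00] = e1 e1 7b 27

  after D0: wrote 4B at 0x0f = 7b763ac6
  after D1: wrote 2B at 0x04 = ff7b
  after D2: wrote 3B at 0x05 = 27f3e1
  after D3: wrote 3B at 0x00 = 27f3e1
query mem[0x07]=0xe1, mem[0x02]=0xe1, mem[0x0f]=0x7b, mem[0x00]=0x27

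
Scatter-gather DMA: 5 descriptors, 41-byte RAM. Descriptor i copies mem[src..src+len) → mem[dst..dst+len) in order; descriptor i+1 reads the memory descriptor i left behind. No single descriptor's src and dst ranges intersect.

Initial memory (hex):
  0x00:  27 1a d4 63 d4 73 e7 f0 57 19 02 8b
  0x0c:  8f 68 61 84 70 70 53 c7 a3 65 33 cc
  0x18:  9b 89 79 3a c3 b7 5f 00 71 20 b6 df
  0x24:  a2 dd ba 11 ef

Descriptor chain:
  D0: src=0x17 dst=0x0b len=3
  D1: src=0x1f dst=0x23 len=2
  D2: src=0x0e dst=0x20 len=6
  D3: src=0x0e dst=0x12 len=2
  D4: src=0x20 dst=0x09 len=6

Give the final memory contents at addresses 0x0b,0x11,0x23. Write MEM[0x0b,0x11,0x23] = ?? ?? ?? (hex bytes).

  after D0: wrote 3B at 0x0b = cc9b89
  after D1: wrote 2B at 0x23 = 0071
  after D2: wrote 6B at 0x20 = 6184707053c7
  after D3: wrote 2B at 0x12 = 6184
  after D4: wrote 6B at 0x09 = 6184707053c7
query mem[0x0b]=0x70, mem[0x11]=0x70, mem[0x23]=0x70

MEM[0x0b,0x11,0x23] = 70 70 70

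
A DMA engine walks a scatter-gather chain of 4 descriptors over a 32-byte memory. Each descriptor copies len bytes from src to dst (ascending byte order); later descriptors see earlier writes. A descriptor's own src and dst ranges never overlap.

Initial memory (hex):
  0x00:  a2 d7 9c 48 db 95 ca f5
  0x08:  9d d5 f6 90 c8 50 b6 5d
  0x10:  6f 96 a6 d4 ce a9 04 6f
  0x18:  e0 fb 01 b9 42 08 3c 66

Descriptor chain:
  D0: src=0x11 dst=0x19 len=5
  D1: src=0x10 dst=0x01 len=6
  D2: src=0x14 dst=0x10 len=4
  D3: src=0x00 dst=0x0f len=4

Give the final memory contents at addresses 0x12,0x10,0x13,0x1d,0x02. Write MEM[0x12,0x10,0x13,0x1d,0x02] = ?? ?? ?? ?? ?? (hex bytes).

D0: mem[0x19..0x1d] <- [96 a6 d4 ce a9]
D1: mem[0x01..0x06] <- [6f 96 a6 d4 ce a9]
D2: mem[0x10..0x13] <- [ce a9 04 6f]
D3: mem[0x0f..0x12] <- [a2 6f 96 a6]
query mem[0x12]=0xa6, mem[0x10]=0x6f, mem[0x13]=0x6f, mem[0x1d]=0xa9, mem[0x02]=0x96

MEM[0x12,0x10,0x13,0x1d,0x02] = a6 6f 6f a9 96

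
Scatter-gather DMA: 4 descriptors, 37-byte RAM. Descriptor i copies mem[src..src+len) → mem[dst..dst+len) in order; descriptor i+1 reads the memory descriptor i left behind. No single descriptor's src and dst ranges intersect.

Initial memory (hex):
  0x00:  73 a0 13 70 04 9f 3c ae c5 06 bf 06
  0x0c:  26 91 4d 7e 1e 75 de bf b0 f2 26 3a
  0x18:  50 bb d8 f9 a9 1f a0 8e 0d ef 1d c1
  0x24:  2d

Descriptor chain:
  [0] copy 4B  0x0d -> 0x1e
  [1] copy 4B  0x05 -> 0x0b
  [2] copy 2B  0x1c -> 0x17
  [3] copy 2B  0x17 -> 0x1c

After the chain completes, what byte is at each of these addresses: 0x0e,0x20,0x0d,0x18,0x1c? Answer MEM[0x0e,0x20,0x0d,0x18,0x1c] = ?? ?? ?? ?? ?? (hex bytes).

MEM[0x0e,0x20,0x0d,0x18,0x1c] = c5 7e ae 1f a9

#0 dst[0x1e+4] := {0x91,0x4d,0x7e,0x1e}
#1 dst[0x0b+4] := {0x9f,0x3c,0xae,0xc5}
#2 dst[0x17+2] := {0xa9,0x1f}
#3 dst[0x1c+2] := {0xa9,0x1f}
query mem[0x0e]=0xc5, mem[0x20]=0x7e, mem[0x0d]=0xae, mem[0x18]=0x1f, mem[0x1c]=0xa9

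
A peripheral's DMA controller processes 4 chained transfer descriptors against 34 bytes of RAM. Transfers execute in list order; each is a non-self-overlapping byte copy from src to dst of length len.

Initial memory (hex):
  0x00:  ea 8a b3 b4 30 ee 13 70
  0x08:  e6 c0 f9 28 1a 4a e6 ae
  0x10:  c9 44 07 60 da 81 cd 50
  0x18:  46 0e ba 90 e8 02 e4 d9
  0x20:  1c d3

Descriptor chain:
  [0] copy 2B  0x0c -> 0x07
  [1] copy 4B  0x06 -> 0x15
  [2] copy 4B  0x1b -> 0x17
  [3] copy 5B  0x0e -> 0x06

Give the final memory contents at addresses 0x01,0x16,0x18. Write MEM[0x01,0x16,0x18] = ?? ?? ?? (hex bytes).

MEM[0x01,0x16,0x18] = 8a 1a e8

  after D0: wrote 2B at 0x07 = 1a4a
  after D1: wrote 4B at 0x15 = 131a4ac0
  after D2: wrote 4B at 0x17 = 90e802e4
  after D3: wrote 5B at 0x06 = e6aec94407
query mem[0x01]=0x8a, mem[0x16]=0x1a, mem[0x18]=0xe8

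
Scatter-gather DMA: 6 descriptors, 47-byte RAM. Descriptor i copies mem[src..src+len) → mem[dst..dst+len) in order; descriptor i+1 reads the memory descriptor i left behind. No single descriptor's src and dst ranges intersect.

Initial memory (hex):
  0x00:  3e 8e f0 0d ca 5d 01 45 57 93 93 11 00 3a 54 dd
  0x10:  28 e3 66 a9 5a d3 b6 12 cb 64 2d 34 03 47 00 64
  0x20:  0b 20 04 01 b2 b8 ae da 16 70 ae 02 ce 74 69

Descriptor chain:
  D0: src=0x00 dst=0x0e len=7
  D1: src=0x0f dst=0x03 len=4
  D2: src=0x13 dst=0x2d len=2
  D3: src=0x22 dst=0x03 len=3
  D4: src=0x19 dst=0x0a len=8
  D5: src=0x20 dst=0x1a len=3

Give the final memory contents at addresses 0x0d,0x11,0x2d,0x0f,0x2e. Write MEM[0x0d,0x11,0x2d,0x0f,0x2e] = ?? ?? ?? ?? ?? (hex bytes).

MEM[0x0d,0x11,0x2d,0x0f,0x2e] = 03 0b 5d 00 01

D0: mem[0x0e..0x14] <- [3e 8e f0 0d ca 5d 01]
D1: mem[0x03..0x06] <- [8e f0 0d ca]
D2: mem[0x2d..0x2e] <- [5d 01]
D3: mem[0x03..0x05] <- [04 01 b2]
D4: mem[0x0a..0x11] <- [64 2d 34 03 47 00 64 0b]
D5: mem[0x1a..0x1c] <- [0b 20 04]
query mem[0x0d]=0x03, mem[0x11]=0x0b, mem[0x2d]=0x5d, mem[0x0f]=0x00, mem[0x2e]=0x01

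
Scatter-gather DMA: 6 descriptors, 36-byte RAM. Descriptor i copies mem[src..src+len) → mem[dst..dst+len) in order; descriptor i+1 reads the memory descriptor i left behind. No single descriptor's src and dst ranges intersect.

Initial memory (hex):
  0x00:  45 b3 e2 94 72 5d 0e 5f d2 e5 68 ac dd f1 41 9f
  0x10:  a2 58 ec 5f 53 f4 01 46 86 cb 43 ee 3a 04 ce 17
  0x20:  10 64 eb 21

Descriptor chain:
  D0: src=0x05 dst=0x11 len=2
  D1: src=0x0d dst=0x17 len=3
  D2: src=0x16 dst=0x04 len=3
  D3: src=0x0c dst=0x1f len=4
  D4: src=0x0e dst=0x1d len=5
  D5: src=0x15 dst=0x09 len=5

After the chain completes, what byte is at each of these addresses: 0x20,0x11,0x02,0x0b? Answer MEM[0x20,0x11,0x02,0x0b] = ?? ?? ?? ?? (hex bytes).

MEM[0x20,0x11,0x02,0x0b] = 5d 5d e2 f1

D0: mem[0x11..0x12] <- [5d 0e]
D1: mem[0x17..0x19] <- [f1 41 9f]
D2: mem[0x04..0x06] <- [01 f1 41]
D3: mem[0x1f..0x22] <- [dd f1 41 9f]
D4: mem[0x1d..0x21] <- [41 9f a2 5d 0e]
D5: mem[0x09..0x0d] <- [f4 01 f1 41 9f]
query mem[0x20]=0x5d, mem[0x11]=0x5d, mem[0x02]=0xe2, mem[0x0b]=0xf1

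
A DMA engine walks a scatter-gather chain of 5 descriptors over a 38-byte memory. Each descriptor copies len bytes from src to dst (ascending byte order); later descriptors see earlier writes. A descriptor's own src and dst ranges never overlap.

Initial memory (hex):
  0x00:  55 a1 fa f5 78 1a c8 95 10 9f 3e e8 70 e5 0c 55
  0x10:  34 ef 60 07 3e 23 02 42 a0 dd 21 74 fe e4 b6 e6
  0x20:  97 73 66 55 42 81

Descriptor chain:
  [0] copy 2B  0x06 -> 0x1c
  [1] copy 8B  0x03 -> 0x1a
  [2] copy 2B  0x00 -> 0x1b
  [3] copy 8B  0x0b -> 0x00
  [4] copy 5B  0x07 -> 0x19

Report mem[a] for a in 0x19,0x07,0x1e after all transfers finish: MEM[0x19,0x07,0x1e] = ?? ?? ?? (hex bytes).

[0] 0x06->0x1c len=2 : c8 95
[1] 0x03->0x1a len=8 : f5 78 1a c8 95 10 9f 3e
[2] 0x00->0x1b len=2 : 55 a1
[3] 0x0b->0x00 len=8 : e8 70 e5 0c 55 34 ef 60
[4] 0x07->0x19 len=5 : 60 10 9f 3e e8
query mem[0x19]=0x60, mem[0x07]=0x60, mem[0x1e]=0x95

MEM[0x19,0x07,0x1e] = 60 60 95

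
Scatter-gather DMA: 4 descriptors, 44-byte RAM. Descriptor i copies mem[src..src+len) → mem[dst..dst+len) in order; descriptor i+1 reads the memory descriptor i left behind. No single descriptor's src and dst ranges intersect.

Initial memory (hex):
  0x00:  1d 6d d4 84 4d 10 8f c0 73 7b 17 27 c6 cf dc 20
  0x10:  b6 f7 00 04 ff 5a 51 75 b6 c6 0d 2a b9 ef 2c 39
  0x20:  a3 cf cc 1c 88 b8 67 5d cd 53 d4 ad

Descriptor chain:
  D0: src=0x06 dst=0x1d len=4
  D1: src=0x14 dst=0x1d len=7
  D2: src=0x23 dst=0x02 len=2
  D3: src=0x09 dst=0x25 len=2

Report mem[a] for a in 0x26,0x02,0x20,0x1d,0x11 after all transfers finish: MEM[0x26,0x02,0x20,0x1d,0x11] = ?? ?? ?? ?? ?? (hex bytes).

  after D0: wrote 4B at 0x1d = 8fc0737b
  after D1: wrote 7B at 0x1d = ff5a5175b6c60d
  after D2: wrote 2B at 0x02 = 0d88
  after D3: wrote 2B at 0x25 = 7b17
query mem[0x26]=0x17, mem[0x02]=0x0d, mem[0x20]=0x75, mem[0x1d]=0xff, mem[0x11]=0xf7

MEM[0x26,0x02,0x20,0x1d,0x11] = 17 0d 75 ff f7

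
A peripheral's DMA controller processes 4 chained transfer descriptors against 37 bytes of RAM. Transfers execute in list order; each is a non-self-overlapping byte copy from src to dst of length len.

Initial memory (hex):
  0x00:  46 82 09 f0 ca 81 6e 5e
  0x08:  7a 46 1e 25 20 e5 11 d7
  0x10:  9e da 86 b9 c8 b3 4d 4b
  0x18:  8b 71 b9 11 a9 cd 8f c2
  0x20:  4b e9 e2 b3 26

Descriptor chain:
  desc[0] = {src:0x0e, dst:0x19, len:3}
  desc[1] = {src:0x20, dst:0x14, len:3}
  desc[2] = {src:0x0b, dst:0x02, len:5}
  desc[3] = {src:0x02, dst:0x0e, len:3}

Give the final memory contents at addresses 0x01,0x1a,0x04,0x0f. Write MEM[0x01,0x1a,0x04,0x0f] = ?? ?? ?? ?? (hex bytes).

MEM[0x01,0x1a,0x04,0x0f] = 82 d7 e5 20

  after D0: wrote 3B at 0x19 = 11d79e
  after D1: wrote 3B at 0x14 = 4be9e2
  after D2: wrote 5B at 0x02 = 2520e511d7
  after D3: wrote 3B at 0x0e = 2520e5
query mem[0x01]=0x82, mem[0x1a]=0xd7, mem[0x04]=0xe5, mem[0x0f]=0x20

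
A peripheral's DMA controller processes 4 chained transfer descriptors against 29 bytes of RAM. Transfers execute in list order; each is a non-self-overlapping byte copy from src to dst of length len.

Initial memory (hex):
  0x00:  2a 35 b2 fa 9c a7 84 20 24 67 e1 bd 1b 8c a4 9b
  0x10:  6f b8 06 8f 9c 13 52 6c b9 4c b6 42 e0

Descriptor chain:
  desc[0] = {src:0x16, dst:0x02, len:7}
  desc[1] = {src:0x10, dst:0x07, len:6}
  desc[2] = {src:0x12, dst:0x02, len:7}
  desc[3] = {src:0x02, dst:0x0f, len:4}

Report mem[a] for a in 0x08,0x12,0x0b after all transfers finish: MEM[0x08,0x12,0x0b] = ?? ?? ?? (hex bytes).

MEM[0x08,0x12,0x0b] = b9 13 9c

[0] 0x16->0x02 len=7 : 52 6c b9 4c b6 42 e0
[1] 0x10->0x07 len=6 : 6f b8 06 8f 9c 13
[2] 0x12->0x02 len=7 : 06 8f 9c 13 52 6c b9
[3] 0x02->0x0f len=4 : 06 8f 9c 13
query mem[0x08]=0xb9, mem[0x12]=0x13, mem[0x0b]=0x9c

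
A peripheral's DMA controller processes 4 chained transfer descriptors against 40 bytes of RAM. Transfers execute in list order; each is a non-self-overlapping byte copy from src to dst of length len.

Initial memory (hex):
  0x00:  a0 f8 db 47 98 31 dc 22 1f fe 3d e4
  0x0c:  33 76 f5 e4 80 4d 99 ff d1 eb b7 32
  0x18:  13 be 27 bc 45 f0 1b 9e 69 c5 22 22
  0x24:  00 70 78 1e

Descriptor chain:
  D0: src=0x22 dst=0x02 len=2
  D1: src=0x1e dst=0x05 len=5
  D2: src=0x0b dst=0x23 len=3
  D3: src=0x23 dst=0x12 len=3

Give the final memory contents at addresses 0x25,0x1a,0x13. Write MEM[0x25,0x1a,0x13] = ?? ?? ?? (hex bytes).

D0: mem[0x02..0x03] <- [22 22]
D1: mem[0x05..0x09] <- [1b 9e 69 c5 22]
D2: mem[0x23..0x25] <- [e4 33 76]
D3: mem[0x12..0x14] <- [e4 33 76]
query mem[0x25]=0x76, mem[0x1a]=0x27, mem[0x13]=0x33

MEM[0x25,0x1a,0x13] = 76 27 33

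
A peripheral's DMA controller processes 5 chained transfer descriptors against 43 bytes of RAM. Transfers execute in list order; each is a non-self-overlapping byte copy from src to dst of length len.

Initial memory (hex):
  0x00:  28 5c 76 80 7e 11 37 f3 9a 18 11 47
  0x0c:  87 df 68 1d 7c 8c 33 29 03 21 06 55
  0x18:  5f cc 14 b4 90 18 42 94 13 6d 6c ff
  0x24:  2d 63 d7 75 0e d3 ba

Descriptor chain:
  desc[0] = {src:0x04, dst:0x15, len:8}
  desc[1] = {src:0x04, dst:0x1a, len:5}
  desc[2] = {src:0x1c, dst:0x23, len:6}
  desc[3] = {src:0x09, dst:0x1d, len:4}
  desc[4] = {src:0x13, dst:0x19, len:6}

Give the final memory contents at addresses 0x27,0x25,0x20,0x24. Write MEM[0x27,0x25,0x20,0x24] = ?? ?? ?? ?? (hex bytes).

  after D0: wrote 8B at 0x15 = 7e1137f39a181147
  after D1: wrote 5B at 0x1a = 7e1137f39a
  after D2: wrote 6B at 0x23 = 37f39a94136d
  after D3: wrote 4B at 0x1d = 18114787
  after D4: wrote 6B at 0x19 = 29037e1137f3
query mem[0x27]=0x13, mem[0x25]=0x9a, mem[0x20]=0x87, mem[0x24]=0xf3

MEM[0x27,0x25,0x20,0x24] = 13 9a 87 f3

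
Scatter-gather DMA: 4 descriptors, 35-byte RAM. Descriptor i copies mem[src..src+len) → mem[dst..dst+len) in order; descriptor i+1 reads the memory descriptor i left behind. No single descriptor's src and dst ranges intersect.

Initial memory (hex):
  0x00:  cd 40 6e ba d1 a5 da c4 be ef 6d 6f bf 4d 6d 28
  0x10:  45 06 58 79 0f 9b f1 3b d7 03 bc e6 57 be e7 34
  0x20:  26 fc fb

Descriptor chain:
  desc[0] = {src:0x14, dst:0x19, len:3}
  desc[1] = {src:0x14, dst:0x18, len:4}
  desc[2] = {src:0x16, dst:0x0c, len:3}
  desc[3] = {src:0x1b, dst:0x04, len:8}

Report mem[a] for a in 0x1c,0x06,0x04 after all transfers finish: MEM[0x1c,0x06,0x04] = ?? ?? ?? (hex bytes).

#0 dst[0x19+3] := {0x0f,0x9b,0xf1}
#1 dst[0x18+4] := {0x0f,0x9b,0xf1,0x3b}
#2 dst[0x0c+3] := {0xf1,0x3b,0x0f}
#3 dst[0x04+8] := {0x3b,0x57,0xbe,0xe7,0x34,0x26,0xfc,0xfb}
query mem[0x1c]=0x57, mem[0x06]=0xbe, mem[0x04]=0x3b

MEM[0x1c,0x06,0x04] = 57 be 3b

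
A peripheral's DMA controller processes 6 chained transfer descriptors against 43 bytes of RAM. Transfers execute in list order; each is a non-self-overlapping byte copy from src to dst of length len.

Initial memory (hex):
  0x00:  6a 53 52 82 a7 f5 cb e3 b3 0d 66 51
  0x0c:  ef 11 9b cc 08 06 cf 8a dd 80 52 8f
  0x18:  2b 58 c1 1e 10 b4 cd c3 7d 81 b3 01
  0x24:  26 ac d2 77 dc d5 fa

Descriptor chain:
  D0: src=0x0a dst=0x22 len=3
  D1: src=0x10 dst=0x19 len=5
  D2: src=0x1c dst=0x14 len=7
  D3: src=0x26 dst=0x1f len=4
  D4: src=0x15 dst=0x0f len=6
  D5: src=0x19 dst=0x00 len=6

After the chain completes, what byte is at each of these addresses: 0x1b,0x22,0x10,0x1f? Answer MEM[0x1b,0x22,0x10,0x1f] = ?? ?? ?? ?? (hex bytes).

  after D0: wrote 3B at 0x22 = 6651ef
  after D1: wrote 5B at 0x19 = 0806cf8add
  after D2: wrote 7B at 0x14 = 8addcdc37d8166
  after D3: wrote 4B at 0x1f = d277dcd5
  after D4: wrote 6B at 0x0f = ddcdc37d8166
  after D5: wrote 6B at 0x00 = 8166cf8addcd
query mem[0x1b]=0xcf, mem[0x22]=0xd5, mem[0x10]=0xcd, mem[0x1f]=0xd2

MEM[0x1b,0x22,0x10,0x1f] = cf d5 cd d2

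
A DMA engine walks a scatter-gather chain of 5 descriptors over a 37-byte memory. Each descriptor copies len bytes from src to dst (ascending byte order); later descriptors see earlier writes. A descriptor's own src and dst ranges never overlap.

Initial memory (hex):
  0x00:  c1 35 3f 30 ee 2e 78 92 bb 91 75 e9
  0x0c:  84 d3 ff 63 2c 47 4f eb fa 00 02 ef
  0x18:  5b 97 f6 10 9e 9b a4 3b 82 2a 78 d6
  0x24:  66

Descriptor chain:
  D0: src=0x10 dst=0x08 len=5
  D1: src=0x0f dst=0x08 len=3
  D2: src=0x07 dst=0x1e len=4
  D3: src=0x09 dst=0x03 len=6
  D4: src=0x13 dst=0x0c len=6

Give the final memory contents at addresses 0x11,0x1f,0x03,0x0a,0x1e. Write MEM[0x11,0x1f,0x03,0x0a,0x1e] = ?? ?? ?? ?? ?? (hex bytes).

#0 dst[0x08+5] := {0x2c,0x47,0x4f,0xeb,0xfa}
#1 dst[0x08+3] := {0x63,0x2c,0x47}
#2 dst[0x1e+4] := {0x92,0x63,0x2c,0x47}
#3 dst[0x03+6] := {0x2c,0x47,0xeb,0xfa,0xd3,0xff}
#4 dst[0x0c+6] := {0xeb,0xfa,0x00,0x02,0xef,0x5b}
query mem[0x11]=0x5b, mem[0x1f]=0x63, mem[0x03]=0x2c, mem[0x0a]=0x47, mem[0x1e]=0x92

MEM[0x11,0x1f,0x03,0x0a,0x1e] = 5b 63 2c 47 92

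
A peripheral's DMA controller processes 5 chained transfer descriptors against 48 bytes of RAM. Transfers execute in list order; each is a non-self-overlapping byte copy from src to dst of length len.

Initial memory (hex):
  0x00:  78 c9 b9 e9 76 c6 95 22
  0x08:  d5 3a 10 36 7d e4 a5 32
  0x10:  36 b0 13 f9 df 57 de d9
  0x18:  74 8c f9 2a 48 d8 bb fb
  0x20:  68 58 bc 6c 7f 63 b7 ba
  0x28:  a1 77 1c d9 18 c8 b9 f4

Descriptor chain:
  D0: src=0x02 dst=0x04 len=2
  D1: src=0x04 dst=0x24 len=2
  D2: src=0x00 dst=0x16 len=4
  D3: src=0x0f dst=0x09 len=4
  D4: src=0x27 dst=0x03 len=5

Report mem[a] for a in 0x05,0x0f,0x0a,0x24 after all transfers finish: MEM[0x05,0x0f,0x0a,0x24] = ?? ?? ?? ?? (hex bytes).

  after D0: wrote 2B at 0x04 = b9e9
  after D1: wrote 2B at 0x24 = b9e9
  after D2: wrote 4B at 0x16 = 78c9b9e9
  after D3: wrote 4B at 0x09 = 3236b013
  after D4: wrote 5B at 0x03 = baa1771cd9
query mem[0x05]=0x77, mem[0x0f]=0x32, mem[0x0a]=0x36, mem[0x24]=0xb9

MEM[0x05,0x0f,0x0a,0x24] = 77 32 36 b9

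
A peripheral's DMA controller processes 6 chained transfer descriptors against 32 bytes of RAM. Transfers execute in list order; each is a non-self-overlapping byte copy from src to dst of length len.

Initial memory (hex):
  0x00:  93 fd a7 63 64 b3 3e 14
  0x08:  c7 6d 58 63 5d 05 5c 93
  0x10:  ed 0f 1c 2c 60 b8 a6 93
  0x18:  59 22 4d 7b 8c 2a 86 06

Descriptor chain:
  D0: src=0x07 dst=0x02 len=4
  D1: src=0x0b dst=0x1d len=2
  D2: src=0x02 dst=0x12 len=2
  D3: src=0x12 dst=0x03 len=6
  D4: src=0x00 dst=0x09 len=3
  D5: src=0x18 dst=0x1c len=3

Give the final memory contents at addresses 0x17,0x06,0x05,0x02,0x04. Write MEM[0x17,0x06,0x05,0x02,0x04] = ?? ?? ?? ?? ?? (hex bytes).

  after D0: wrote 4B at 0x02 = 14c76d58
  after D1: wrote 2B at 0x1d = 635d
  after D2: wrote 2B at 0x12 = 14c7
  after D3: wrote 6B at 0x03 = 14c760b8a693
  after D4: wrote 3B at 0x09 = 93fd14
  after D5: wrote 3B at 0x1c = 59224d
query mem[0x17]=0x93, mem[0x06]=0xb8, mem[0x05]=0x60, mem[0x02]=0x14, mem[0x04]=0xc7

MEM[0x17,0x06,0x05,0x02,0x04] = 93 b8 60 14 c7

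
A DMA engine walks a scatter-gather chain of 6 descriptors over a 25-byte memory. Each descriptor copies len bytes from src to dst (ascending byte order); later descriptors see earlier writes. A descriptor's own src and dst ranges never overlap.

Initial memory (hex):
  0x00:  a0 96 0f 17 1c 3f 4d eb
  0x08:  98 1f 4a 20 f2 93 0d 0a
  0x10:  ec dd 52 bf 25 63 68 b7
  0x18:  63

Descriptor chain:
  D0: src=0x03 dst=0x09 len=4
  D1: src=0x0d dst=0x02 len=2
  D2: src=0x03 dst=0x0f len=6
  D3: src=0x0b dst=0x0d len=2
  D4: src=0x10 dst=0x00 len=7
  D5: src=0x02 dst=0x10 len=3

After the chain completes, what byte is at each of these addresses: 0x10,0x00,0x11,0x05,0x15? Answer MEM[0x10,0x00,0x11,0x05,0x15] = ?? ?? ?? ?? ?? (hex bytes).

MEM[0x10,0x00,0x11,0x05,0x15] = 4d 1c eb 63 63

D0: mem[0x09..0x0c] <- [17 1c 3f 4d]
D1: mem[0x02..0x03] <- [93 0d]
D2: mem[0x0f..0x14] <- [0d 1c 3f 4d eb 98]
D3: mem[0x0d..0x0e] <- [3f 4d]
D4: mem[0x00..0x06] <- [1c 3f 4d eb 98 63 68]
D5: mem[0x10..0x12] <- [4d eb 98]
query mem[0x10]=0x4d, mem[0x00]=0x1c, mem[0x11]=0xeb, mem[0x05]=0x63, mem[0x15]=0x63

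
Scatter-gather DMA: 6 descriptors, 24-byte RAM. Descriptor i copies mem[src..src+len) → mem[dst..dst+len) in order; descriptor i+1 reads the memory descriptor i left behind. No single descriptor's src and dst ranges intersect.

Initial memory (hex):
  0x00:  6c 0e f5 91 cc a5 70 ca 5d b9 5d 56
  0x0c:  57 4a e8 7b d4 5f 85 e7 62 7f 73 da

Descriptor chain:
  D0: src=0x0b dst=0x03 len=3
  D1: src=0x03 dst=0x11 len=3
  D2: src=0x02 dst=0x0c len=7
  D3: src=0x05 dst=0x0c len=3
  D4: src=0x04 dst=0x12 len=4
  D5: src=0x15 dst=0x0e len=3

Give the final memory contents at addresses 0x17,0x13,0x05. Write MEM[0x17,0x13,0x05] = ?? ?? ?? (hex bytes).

MEM[0x17,0x13,0x05] = da 4a 4a

D0: mem[0x03..0x05] <- [56 57 4a]
D1: mem[0x11..0x13] <- [56 57 4a]
D2: mem[0x0c..0x12] <- [f5 56 57 4a 70 ca 5d]
D3: mem[0x0c..0x0e] <- [4a 70 ca]
D4: mem[0x12..0x15] <- [57 4a 70 ca]
D5: mem[0x0e..0x10] <- [ca 73 da]
query mem[0x17]=0xda, mem[0x13]=0x4a, mem[0x05]=0x4a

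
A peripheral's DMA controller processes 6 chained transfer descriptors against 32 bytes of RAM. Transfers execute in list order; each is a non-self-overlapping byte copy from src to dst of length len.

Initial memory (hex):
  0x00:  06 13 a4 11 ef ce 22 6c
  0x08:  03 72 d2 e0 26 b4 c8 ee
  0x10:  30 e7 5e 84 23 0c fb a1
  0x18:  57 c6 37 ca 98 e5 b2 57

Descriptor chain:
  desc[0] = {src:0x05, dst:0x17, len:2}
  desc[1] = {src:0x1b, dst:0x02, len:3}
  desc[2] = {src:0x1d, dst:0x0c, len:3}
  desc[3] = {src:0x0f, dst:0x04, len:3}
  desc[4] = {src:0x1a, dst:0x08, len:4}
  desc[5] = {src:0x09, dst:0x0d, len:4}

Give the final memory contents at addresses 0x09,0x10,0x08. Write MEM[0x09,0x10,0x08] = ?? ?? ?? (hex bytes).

MEM[0x09,0x10,0x08] = ca e5 37

D0: mem[0x17..0x18] <- [ce 22]
D1: mem[0x02..0x04] <- [ca 98 e5]
D2: mem[0x0c..0x0e] <- [e5 b2 57]
D3: mem[0x04..0x06] <- [ee 30 e7]
D4: mem[0x08..0x0b] <- [37 ca 98 e5]
D5: mem[0x0d..0x10] <- [ca 98 e5 e5]
query mem[0x09]=0xca, mem[0x10]=0xe5, mem[0x08]=0x37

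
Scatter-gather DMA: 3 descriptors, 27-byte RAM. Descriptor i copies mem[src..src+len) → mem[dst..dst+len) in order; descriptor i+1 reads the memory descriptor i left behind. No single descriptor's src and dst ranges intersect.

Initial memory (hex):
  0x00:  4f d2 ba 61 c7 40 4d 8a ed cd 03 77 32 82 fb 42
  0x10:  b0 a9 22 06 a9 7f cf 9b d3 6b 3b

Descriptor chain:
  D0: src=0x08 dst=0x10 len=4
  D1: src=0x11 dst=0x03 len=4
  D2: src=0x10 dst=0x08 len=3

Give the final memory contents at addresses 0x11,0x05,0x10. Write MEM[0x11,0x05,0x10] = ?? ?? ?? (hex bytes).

MEM[0x11,0x05,0x10] = cd 77 ed

[0] 0x08->0x10 len=4 : ed cd 03 77
[1] 0x11->0x03 len=4 : cd 03 77 a9
[2] 0x10->0x08 len=3 : ed cd 03
query mem[0x11]=0xcd, mem[0x05]=0x77, mem[0x10]=0xed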